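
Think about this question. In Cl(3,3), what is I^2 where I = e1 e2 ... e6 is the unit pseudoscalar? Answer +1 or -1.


The pseudoscalar I = e1...e_n (product of all n generators) of Cl(p,q) satisfies I^2 = (-1)^(q + n(n-1)/2).
p = 3, q = 3, n = p + q = 6
n(n-1)/2 = 6 * 5 / 2 = 15
Exponent = q + n(n-1)/2 = 3 + 15 = 18
I^2 = (-1)^18 = +1


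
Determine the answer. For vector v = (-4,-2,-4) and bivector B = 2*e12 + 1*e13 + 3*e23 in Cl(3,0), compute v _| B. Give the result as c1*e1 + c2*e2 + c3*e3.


Left contraction v _| B = <vB>_1 (grade-1 part of the geometric product vB).
Using e1_|e12 = e2, e2_|e12 = -e1, e1_|e13 = e3, e3_|e13 = -e1, e2_|e23 = e3, e3_|e23 = -e2:
e1 coeff: -v2*b12 - v3*b13 = -(-2)*(2) - (-4)*(1) = 8
e2 coeff: v1*b12 - v3*b23 = (-4)*(2) - (-4)*(3) = 4
e3 coeff: v1*b13 + v2*b23 = (-4)*(1) + (-2)*(3) = -10
v _| B = 8*e1 + 4*e2 - 10*e3


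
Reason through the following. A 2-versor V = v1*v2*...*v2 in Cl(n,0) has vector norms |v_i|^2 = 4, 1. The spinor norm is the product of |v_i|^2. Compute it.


Spinor norm N(V) = |v1|^2 * |v2|^2 * ... * |v2|^2
= 4 * 1
Running product: 4, 4
N(V) = 4


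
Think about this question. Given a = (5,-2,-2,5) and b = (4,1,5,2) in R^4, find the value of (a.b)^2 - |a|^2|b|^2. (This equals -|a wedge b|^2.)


a . b = 5*4 + (-2)*1 + (-2)*5 + 5*2
= 20 + (-2) + (-10) + 10 = 18
|a|^2 = 5^2 + (-2)^2 + (-2)^2 + 5^2 = 58
|b|^2 = 4^2 + 1^2 + 5^2 + 2^2 = 46
(a.b)^2 = 18^2 = 324
|a|^2 * |b|^2 = 58 * 46 = 2668
Result = 324 - 2668 = -2344


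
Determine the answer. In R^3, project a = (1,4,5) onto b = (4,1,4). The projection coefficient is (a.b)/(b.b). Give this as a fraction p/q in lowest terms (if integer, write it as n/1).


Projection coefficient = (a . b) / (b . b)
a . b = 1*4 + 4*1 + 5*4
= 4 + 4 + 20 = 28
b . b = 4^2 + 1^2 + 4^2
= 16 + 1 + 16 = 33
Coefficient = 28/33
In lowest terms: 28/33


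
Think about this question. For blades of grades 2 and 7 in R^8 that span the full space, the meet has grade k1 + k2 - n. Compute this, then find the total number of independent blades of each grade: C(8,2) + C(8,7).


Meet grade = grade(A) + grade(B) - n
= 2 + 7 - 8 = 1
C(8,2) = 28
C(8,7) = 8
dim_A + dim_B = 28 + 8 = 36


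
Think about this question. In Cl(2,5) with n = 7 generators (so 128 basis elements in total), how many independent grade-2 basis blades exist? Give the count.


Number of grade-k basis blades in Cl(p,q) with n = p + q is C(n, k).
n = 2 + 5 = 7
C(7, 2) = 7! / (2! * 5!)
= 5040 / (2 * 120)
= 21


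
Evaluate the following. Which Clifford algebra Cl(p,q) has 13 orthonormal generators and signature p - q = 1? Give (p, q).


We need p + q = 13 and p - q = 1.
Adding: 2p = 13 + 1 = 14, so p = 7.
Then q = 13 - 7 = 6.
(p, q) = (7, 6)


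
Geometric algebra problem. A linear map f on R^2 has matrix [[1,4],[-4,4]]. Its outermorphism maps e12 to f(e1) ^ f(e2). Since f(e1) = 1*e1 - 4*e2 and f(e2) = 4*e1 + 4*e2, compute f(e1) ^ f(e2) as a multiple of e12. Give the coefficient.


The outermorphism of a linear map f sends e1^e2 to f(e1)^f(e2).
f(e1) = 1*e1 - 4*e2
f(e2) = 4*e1 + 4*e2
f(e1) ^ f(e2) = (1*e1 - 4*e2) ^ (4*e1 + 4*e2)
= 1*4*e12 + (-4)*4*e21
= (4 - (-16))*e12
= 20*e12
Coefficient = 20


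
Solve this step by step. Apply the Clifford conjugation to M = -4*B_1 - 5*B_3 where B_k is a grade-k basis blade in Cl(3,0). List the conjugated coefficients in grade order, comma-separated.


Clifford conjugate sign for grade k: (-1)^(k(k+1)/2)
Grade 1: (-1)^(1*2/2) = (-1)^1 = -1, coeff -4 -> 4
Grade 3: (-1)^(3*4/2) = (-1)^6 = 1, coeff -5 -> -5
Conjugated coefficients: 4, -5


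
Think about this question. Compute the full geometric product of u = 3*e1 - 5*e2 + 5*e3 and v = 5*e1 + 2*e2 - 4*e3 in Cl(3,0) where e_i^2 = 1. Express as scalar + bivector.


In Cl(3,0): e_i^2 = 1, e_ie_j = -e_je_i for i != j.
Scalar part = u . v = 3*5 + (-5)*2 + 5*(-4)
= 15 + (-10) + (-20) = -15
e12 coeff = 3*2 - (-5)*5 = 6 - (-25) = 31
e13 coeff = 3*(-4) - 5*5 = -12 - 25 = -37
e23 coeff = (-5)*(-4) - 5*2 = 20 - 10 = 10
uv = -15 + 31*e12 - 37*e13 + 10*e23


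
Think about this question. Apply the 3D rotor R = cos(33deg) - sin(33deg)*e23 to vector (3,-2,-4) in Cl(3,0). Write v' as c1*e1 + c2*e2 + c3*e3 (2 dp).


Rotor R = cos(33deg) - sin(33deg)*e23
Rotation angle theta = 2 * 33 = 66 degrees in the e23 plane (e2 -> e3).
The component perpendicular to the plane (e1) is invariant: v'_1 = v1 = 3.00
cos(66deg) = 0.4067, sin(66deg) = 0.9135
v'_2 = v2*cos(theta) - v3*sin(theta) = -2*0.4067 - (-4)*0.9135 = 2.84
v'_3 = v2*sin(theta) + v3*cos(theta) = -2*0.9135 + (-4)*0.4067 = -3.45
v' = 3.00*e1 + 2.84*e2 - 3.45*e3


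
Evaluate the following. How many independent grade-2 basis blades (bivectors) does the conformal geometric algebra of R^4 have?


The conformal model of R^4 uses Cl(5,1) with m = 4 + 2 = 6 generators.
Number of grade-2 blades = C(m, 2) = C(6, 2)
= 6*5/2 = 15


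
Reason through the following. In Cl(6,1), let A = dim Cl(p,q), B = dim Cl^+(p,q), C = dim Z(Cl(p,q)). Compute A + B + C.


n = 6 + 1 = 7
Total dim = 2^7 = 128
Even subalgebra dim = 2^6 = 64
n is odd, so center dim = 2
Sum = 128 + 64 + 2 = 194


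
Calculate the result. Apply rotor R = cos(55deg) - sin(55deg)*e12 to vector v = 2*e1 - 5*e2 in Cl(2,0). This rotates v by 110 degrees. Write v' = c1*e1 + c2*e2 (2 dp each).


Rotor R = cos(55deg) - sin(55deg)*e12
Rotation angle theta = 2 * 55 = 110 degrees
v' = R*v*~R rotates v by theta.
cos(110deg) = -0.3420, sin(110deg) = 0.9397
v'_1 = 2*cos(110deg) - (-5)*sin(110deg)
= 2*(-0.3420) - (-5)*0.9397
= 4.01
v'_2 = 2*sin(110deg) + (-5)*cos(110deg)
= 2*0.9397 + (-5)*(-0.3420)
= 3.59
v' = 4.01*e1 + 3.59*e2


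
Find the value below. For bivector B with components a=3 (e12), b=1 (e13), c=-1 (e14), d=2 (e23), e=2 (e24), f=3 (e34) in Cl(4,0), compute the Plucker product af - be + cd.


Plucker relation: af - be + cd
a*f = 3*3 = 9
b*e = 1*2 = 2
c*d = (-1)*2 = -2
af - be + cd = 9 - 2 + (-2)
= 5


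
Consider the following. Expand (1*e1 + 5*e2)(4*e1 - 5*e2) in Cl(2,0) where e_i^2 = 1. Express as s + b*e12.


Expand: (1*e1 + 5*e2)(4*e1 - 5*e2)
= 1*4*e1e1 + 1*(-5)*e1e2 + 5*4*e2e1 + 5*(-5)*e2e2
Using e1^2 = e2^2 = 1, e2e1 = -e1e2:
Scalar part s = 1*4 + 5*(-5) = 4 + (-25) = -21
Bivector part b = 1*(-5) - 5*4 = -5 - 20 = -25
uv = -21 - 25*e12


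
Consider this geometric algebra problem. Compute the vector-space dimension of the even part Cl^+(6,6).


Even subalgebra dimension = 2^(n-1)
n = 6 + 6 = 12
2^(12 - 1) = 2^11 = 2048
Verification: sum of C(12,k) for even k = 1 + 66 + 495 + 924 + 495 + 66 + 1 = 2048
Result = 2048


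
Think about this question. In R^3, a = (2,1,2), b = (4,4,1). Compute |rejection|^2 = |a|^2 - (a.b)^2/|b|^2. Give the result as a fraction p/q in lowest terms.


|a|^2 = 2^2 + 1^2 + 2^2 = 9
|b|^2 = 4^2 + 4^2 + 1^2 = 33
a . b = 2*4 + 1*4 + 2*1 = 14
(a.b)^2 = 14^2 = 196
|rej|^2 = 9 - 196/33
= (297 - 196)/33
= 101/33
In lowest terms: 101/33


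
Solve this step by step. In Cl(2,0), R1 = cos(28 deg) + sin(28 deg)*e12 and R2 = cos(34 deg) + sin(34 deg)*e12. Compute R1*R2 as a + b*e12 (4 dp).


Same-plane rotors commute and their half-angles add:
R1*R2 = cos(a1 + a2) + sin(a1 + a2)*e12.
a1 + a2 = 28 + 34 = 62 deg
cos(62 deg) = 0.4695
sin(62 deg) = 0.8829
R1*R2 = 0.4695 + 0.8829*e12


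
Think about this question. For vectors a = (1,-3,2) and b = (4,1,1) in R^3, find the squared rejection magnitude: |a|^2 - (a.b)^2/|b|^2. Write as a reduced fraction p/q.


|a|^2 = 1^2 + (-3)^2 + 2^2 = 14
|b|^2 = 4^2 + 1^2 + 1^2 = 18
a . b = 1*4 + (-3)*1 + 2*1 = 3
(a.b)^2 = 3^2 = 9
|rej|^2 = 14 - 9/18
= (252 - 9)/18
= 243/18
In lowest terms: 27/2


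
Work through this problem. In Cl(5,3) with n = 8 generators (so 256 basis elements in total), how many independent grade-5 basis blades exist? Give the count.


Number of grade-k basis blades in Cl(p,q) with n = p + q is C(n, k).
n = 5 + 3 = 8
C(8, 5) = 8! / (5! * 3!)
= 40320 / (120 * 6)
= 56


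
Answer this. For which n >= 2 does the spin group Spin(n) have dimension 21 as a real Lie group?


dim Spin(n) = dim so(n) = n(n-1)/2.
Solve n(n-1)/2 = 21, i.e. n^2 - n - 42 = 0.
Discriminant = 1 + 8*21 = 169
n = (1 + sqrt(169))/2 = (1 + 13)/2 = 7


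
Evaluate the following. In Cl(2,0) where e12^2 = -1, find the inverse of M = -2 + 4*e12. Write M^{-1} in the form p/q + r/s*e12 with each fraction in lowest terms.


M = -2 + 4*e12, where e12^2 = -1.
Since M commutes with its reverse ~M = a - b*e12, M * ~M = a^2 - b^2*e12^2 = a^2 + b^2.
So M^{-1} = ~M / (a^2 + b^2) = (a - b*e12)/(a^2 + b^2).
a^2 + b^2 = 4 + 16 = 20
Scalar part = -2/20 = -1/10
Bivector coeff = -4/20 = -1/5
M^{-1} = -1/10 - 1/5*e12


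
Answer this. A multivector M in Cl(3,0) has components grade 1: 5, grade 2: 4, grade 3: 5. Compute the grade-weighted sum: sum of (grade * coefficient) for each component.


Grade-weighted sum = sum of grade_k * coefficient_k
1*5 = 5
2*4 = 8
3*5 = 15
Total = 5 + 8 + 15 = 28


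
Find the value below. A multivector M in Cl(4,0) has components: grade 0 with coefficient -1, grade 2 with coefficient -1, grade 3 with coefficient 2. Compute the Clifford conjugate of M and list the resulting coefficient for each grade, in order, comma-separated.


Clifford conjugate sign for grade k: (-1)^(k(k+1)/2)
Grade 0: (-1)^(0*1/2) = (-1)^0 = 1, coeff -1 -> -1
Grade 2: (-1)^(2*3/2) = (-1)^3 = -1, coeff -1 -> 1
Grade 3: (-1)^(3*4/2) = (-1)^6 = 1, coeff 2 -> 2
Conjugated coefficients: -1, 1, 2


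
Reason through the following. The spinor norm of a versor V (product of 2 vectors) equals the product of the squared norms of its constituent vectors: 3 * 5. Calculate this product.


Spinor norm N(V) = |v1|^2 * |v2|^2 * ... * |v2|^2
= 3 * 5
Running product: 3, 15
N(V) = 15


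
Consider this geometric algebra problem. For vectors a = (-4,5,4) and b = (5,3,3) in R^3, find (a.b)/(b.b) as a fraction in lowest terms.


Projection coefficient = (a . b) / (b . b)
a . b = (-4)*5 + 5*3 + 4*3
= -20 + 15 + 12 = 7
b . b = 5^2 + 3^2 + 3^2
= 25 + 9 + 9 = 43
Coefficient = 7/43
In lowest terms: 7/43


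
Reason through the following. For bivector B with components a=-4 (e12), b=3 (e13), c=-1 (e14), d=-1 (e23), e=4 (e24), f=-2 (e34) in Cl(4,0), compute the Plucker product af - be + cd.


Plucker relation: af - be + cd
a*f = (-4)*(-2) = 8
b*e = 3*4 = 12
c*d = (-1)*(-1) = 1
af - be + cd = 8 - 12 + 1
= -3


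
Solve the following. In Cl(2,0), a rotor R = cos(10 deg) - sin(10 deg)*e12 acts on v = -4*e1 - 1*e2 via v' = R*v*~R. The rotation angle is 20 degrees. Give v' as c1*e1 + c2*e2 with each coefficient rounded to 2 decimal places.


Rotor R = cos(10deg) - sin(10deg)*e12
Rotation angle theta = 2 * 10 = 20 degrees
v' = R*v*~R rotates v by theta.
cos(20deg) = 0.9397, sin(20deg) = 0.3420
v'_1 = -4*cos(20deg) - (-1)*sin(20deg)
= -4*0.9397 - (-1)*0.3420
= -3.42
v'_2 = -4*sin(20deg) + (-1)*cos(20deg)
= -4*0.3420 + (-1)*0.9397
= -2.31
v' = -3.42*e1 - 2.31*e2


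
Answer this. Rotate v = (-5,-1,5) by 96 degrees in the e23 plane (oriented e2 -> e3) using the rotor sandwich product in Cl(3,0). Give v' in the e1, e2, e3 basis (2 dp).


Rotor R = cos(48deg) - sin(48deg)*e23
Rotation angle theta = 2 * 48 = 96 degrees in the e23 plane (e2 -> e3).
The component perpendicular to the plane (e1) is invariant: v'_1 = v1 = -5.00
cos(96deg) = -0.1045, sin(96deg) = 0.9945
v'_2 = v2*cos(theta) - v3*sin(theta) = -1*(-0.1045) - 5*0.9945 = -4.87
v'_3 = v2*sin(theta) + v3*cos(theta) = -1*0.9945 + 5*(-0.1045) = -1.52
v' = -5.00*e1 - 4.87*e2 - 1.52*e3


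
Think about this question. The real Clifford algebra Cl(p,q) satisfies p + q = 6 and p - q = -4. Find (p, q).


We need p + q = 6 and p - q = -4.
Adding: 2p = 6 + (-4) = 2, so p = 1.
Then q = 6 - 1 = 5.
(p, q) = (1, 5)


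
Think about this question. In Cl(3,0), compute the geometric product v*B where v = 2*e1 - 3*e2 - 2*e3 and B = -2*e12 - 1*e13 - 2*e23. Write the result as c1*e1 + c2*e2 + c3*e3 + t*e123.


vB has grade-1 (vector) and grade-3 (trivector) parts: vB = (v _| B) + (v ^ B).
Vector part <vB>_1:
  e1: -v2*b12 - v3*b13 = -(-3)*(-2) - (-2)*(-1) = -8
  e2: v1*b12 - v3*b23 = (2)*(-2) - (-2)*(-2) = -8
  e3: v1*b13 + v2*b23 = (2)*(-1) + (-3)*(-2) = 4
Trivector part <vB>_3:
  e123: v1*b23 - v2*b13 + v3*b12 = (2)*(-2) - (-3)*(-1) + (-2)*(-2) = -3
vB = -8*e1 - 8*e2 + 4*e3 - 3*e123


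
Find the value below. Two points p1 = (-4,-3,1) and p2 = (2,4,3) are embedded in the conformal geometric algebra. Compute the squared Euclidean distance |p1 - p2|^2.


p1 - p2 = (-6, -7, -2)
|p1 - p2|^2 = (-6)^2 + (-7)^2 + (-2)^2
= 36 + 49 + 4
= 89


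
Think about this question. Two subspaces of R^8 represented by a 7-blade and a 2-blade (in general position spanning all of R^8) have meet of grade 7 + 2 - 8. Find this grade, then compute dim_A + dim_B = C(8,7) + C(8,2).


Meet grade = grade(A) + grade(B) - n
= 7 + 2 - 8 = 1
C(8,7) = 8
C(8,2) = 28
dim_A + dim_B = 8 + 28 = 36


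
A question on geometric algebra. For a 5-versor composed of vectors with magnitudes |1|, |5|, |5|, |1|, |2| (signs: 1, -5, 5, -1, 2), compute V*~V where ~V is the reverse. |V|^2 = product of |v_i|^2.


Each vector v_i has |v_i|^2 = s_i^2
Squared scales: 1^2 = 1, (-5)^2 = 25, 5^2 = 25, (-1)^2 = 1, 2^2 = 4
|V|^2 = 1 * 25 * 25 * 1 * 4
= 2500


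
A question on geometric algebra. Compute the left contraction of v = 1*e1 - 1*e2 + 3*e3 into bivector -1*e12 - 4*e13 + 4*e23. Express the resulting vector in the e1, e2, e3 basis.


Left contraction v _| B = <vB>_1 (grade-1 part of the geometric product vB).
Using e1_|e12 = e2, e2_|e12 = -e1, e1_|e13 = e3, e3_|e13 = -e1, e2_|e23 = e3, e3_|e23 = -e2:
e1 coeff: -v2*b12 - v3*b13 = -(-1)*(-1) - (3)*(-4) = 11
e2 coeff: v1*b12 - v3*b23 = (1)*(-1) - (3)*(4) = -13
e3 coeff: v1*b13 + v2*b23 = (1)*(-4) + (-1)*(4) = -8
v _| B = 11*e1 - 13*e2 - 8*e3


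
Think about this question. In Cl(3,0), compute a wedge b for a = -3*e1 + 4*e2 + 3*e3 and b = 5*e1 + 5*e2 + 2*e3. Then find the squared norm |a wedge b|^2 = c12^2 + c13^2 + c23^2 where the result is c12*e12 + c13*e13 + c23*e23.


a wedge b = (a1*b2 - a2*b1)*e12 + (a1*b3 - a3*b1)*e13 + (a2*b3 - a3*b2)*e23
e12 coeff: (-3)*5 - 4*5 = -15 - 20 = -35
e13 coeff: (-3)*2 - 3*5 = -6 - 15 = -21
e23 coeff: 4*2 - 3*5 = 8 - 15 = -7
|a wedge b|^2 = (-35)^2 + (-21)^2 + (-7)^2
= 1225 + 441 + 49
= 1715


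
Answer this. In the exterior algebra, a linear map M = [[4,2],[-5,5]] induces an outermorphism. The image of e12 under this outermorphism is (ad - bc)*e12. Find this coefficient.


The outermorphism of a linear map f sends e1^e2 to f(e1)^f(e2).
f(e1) = 4*e1 - 5*e2
f(e2) = 2*e1 + 5*e2
f(e1) ^ f(e2) = (4*e1 - 5*e2) ^ (2*e1 + 5*e2)
= 4*5*e12 + (-5)*2*e21
= (20 - (-10))*e12
= 30*e12
Coefficient = 30


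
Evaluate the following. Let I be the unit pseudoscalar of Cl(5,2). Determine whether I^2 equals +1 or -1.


The pseudoscalar I = e1...e_n (product of all n generators) of Cl(p,q) satisfies I^2 = (-1)^(q + n(n-1)/2).
p = 5, q = 2, n = p + q = 7
n(n-1)/2 = 7 * 6 / 2 = 21
Exponent = q + n(n-1)/2 = 2 + 21 = 23
I^2 = (-1)^23 = -1


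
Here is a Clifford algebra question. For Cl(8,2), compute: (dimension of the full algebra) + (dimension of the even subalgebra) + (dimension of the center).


n = 8 + 2 = 10
Total dim = 2^10 = 1024
Even subalgebra dim = 2^9 = 512
n is even, so center dim = 1
Sum = 1024 + 512 + 1 = 1537


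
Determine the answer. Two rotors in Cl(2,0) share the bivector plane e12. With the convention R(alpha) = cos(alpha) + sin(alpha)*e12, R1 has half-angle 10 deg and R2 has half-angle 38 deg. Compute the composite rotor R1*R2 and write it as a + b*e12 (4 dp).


Same-plane rotors commute and their half-angles add:
R1*R2 = cos(a1 + a2) + sin(a1 + a2)*e12.
a1 + a2 = 10 + 38 = 48 deg
cos(48 deg) = 0.6691
sin(48 deg) = 0.7431
R1*R2 = 0.6691 + 0.7431*e12


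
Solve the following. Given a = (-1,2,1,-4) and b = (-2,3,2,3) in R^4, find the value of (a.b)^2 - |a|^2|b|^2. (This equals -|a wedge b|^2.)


a . b = (-1)*(-2) + 2*3 + 1*2 + (-4)*3
= 2 + 6 + 2 + (-12) = -2
|a|^2 = (-1)^2 + 2^2 + 1^2 + (-4)^2 = 22
|b|^2 = (-2)^2 + 3^2 + 2^2 + 3^2 = 26
(a.b)^2 = (-2)^2 = 4
|a|^2 * |b|^2 = 22 * 26 = 572
Result = 4 - 572 = -568


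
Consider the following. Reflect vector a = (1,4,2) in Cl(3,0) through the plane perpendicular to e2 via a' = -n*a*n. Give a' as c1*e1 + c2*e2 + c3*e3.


Reflection formula: a' = -n*a*n, with n = e2 (unit vector, n^2 = 1).
For reflection through hyperplane perp to e2:
The component along e2 flips sign, others stay.
a = (1, 4, 2)
a' = (1, -4, 2)
a' = 1*e1 - 4*e2 + 2*e3


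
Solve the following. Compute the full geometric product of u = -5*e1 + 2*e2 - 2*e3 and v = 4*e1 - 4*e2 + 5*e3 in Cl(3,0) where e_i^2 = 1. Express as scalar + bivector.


In Cl(3,0): e_i^2 = 1, e_ie_j = -e_je_i for i != j.
Scalar part = u . v = (-5)*4 + 2*(-4) + (-2)*5
= -20 + (-8) + (-10) = -38
e12 coeff = (-5)*(-4) - 2*4 = 20 - 8 = 12
e13 coeff = (-5)*5 - (-2)*4 = -25 - (-8) = -17
e23 coeff = 2*5 - (-2)*(-4) = 10 - 8 = 2
uv = -38 + 12*e12 - 17*e13 + 2*e23


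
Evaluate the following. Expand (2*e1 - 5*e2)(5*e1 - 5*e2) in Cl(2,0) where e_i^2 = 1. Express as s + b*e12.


Expand: (2*e1 - 5*e2)(5*e1 - 5*e2)
= 2*5*e1e1 + 2*(-5)*e1e2 + (-5)*5*e2e1 + (-5)*(-5)*e2e2
Using e1^2 = e2^2 = 1, e2e1 = -e1e2:
Scalar part s = 2*5 + (-5)*(-5) = 10 + 25 = 35
Bivector part b = 2*(-5) - (-5)*5 = -10 - (-25) = 15
uv = 35 + 15*e12


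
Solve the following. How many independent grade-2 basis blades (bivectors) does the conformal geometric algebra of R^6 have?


The conformal model of R^6 uses Cl(7,1) with m = 6 + 2 = 8 generators.
Number of grade-2 blades = C(m, 2) = C(8, 2)
= 8*7/2 = 28


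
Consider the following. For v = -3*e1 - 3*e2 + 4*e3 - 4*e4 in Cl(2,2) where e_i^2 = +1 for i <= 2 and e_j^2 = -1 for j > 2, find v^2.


v^2 = sum of c_i^2 * e_i^2
Positive signature terms (e_i^2 = +1): (-3)^2 + (-3)^2 = 18
Negative signature terms (e_j^2 = -1): 4^2 + (-4)^2 = 32
v^2 = 18 - 32 = -14


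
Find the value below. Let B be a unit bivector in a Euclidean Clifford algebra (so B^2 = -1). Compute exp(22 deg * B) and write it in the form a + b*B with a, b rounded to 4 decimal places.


For a unit bivector B with B^2 = -1, the exponential series gives
e^(theta*B) = cos(theta) + sin(theta)*B (the GA analogue of Euler's formula).
theta = 22 degrees = 0.383972 rad
cos(22 deg) = 0.9272
sin(22 deg) = 0.3746
exp(theta*B) = 0.9272 + 0.3746*B


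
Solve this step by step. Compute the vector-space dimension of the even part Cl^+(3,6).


Even subalgebra dimension = 2^(n-1)
n = 3 + 6 = 9
2^(9 - 1) = 2^8 = 256
Verification: sum of C(9,k) for even k = 1 + 36 + 126 + 84 + 9 = 256
Result = 256


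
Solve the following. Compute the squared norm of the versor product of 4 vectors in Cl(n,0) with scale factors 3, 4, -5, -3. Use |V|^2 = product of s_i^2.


Each vector v_i has |v_i|^2 = s_i^2
Squared scales: 3^2 = 9, 4^2 = 16, (-5)^2 = 25, (-3)^2 = 9
|V|^2 = 9 * 16 * 25 * 9
= 32400


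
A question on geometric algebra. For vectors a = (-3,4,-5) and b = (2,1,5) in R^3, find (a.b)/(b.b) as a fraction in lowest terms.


Projection coefficient = (a . b) / (b . b)
a . b = (-3)*2 + 4*1 + (-5)*5
= -6 + 4 + (-25) = -27
b . b = 2^2 + 1^2 + 5^2
= 4 + 1 + 25 = 30
Coefficient = -27/30
In lowest terms: -9/10


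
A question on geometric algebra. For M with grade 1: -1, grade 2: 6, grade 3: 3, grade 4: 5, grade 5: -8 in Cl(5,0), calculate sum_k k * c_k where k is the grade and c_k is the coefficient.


Grade-weighted sum = sum of grade_k * coefficient_k
1*(-1) = -1
2*6 = 12
3*3 = 9
4*5 = 20
5*(-8) = -40
Total = -1 + 12 + 9 + 20 + (-40) = 0


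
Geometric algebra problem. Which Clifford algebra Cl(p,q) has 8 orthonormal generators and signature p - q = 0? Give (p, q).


We need p + q = 8 and p - q = 0.
Adding: 2p = 8 + 0 = 8, so p = 4.
Then q = 8 - 4 = 4.
(p, q) = (4, 4)


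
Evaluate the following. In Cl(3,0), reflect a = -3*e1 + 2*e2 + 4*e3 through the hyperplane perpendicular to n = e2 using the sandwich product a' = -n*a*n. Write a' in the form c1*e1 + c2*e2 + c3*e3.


Reflection formula: a' = -n*a*n, with n = e2 (unit vector, n^2 = 1).
For reflection through hyperplane perp to e2:
The component along e2 flips sign, others stay.
a = (-3, 2, 4)
a' = (-3, -2, 4)
a' = -3*e1 - 2*e2 + 4*e3


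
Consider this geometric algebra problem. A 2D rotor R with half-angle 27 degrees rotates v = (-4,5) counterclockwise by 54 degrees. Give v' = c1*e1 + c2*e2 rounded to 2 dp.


Rotor R = cos(27deg) - sin(27deg)*e12
Rotation angle theta = 2 * 27 = 54 degrees
v' = R*v*~R rotates v by theta.
cos(54deg) = 0.5878, sin(54deg) = 0.8090
v'_1 = -4*cos(54deg) - 5*sin(54deg)
= -4*0.5878 - 5*0.8090
= -6.40
v'_2 = -4*sin(54deg) + 5*cos(54deg)
= -4*0.8090 + 5*0.5878
= -0.30
v' = -6.40*e1 - 0.30*e2


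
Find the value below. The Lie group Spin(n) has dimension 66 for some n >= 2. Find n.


dim Spin(n) = dim so(n) = n(n-1)/2.
Solve n(n-1)/2 = 66, i.e. n^2 - n - 132 = 0.
Discriminant = 1 + 8*66 = 529
n = (1 + sqrt(529))/2 = (1 + 23)/2 = 12


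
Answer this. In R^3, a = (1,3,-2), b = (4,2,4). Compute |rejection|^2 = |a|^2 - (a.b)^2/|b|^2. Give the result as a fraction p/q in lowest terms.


|a|^2 = 1^2 + 3^2 + (-2)^2 = 14
|b|^2 = 4^2 + 2^2 + 4^2 = 36
a . b = 1*4 + 3*2 + (-2)*4 = 2
(a.b)^2 = 2^2 = 4
|rej|^2 = 14 - 4/36
= (504 - 4)/36
= 500/36
In lowest terms: 125/9


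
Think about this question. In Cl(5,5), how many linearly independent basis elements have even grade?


Even subalgebra dimension = 2^(n-1)
n = 5 + 5 = 10
2^(10 - 1) = 2^9 = 512
Verification: sum of C(10,k) for even k = 1 + 45 + 210 + 210 + 45 + 1 = 512
Result = 512


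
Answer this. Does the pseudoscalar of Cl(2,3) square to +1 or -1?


The pseudoscalar I = e1...e_n (product of all n generators) of Cl(p,q) satisfies I^2 = (-1)^(q + n(n-1)/2).
p = 2, q = 3, n = p + q = 5
n(n-1)/2 = 5 * 4 / 2 = 10
Exponent = q + n(n-1)/2 = 3 + 10 = 13
I^2 = (-1)^13 = -1


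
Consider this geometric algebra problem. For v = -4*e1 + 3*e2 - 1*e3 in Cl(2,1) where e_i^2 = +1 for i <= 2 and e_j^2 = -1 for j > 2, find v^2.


v^2 = sum of c_i^2 * e_i^2
Positive signature terms (e_i^2 = +1): (-4)^2 + 3^2 = 25
Negative signature terms (e_j^2 = -1): (-1)^2 = 1
v^2 = 25 - 1 = 24


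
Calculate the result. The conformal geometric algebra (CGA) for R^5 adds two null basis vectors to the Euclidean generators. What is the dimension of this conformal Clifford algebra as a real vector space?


The conformal model of R^5 uses Cl(6,1): the 5 Euclidean generators plus two extra orthogonal generators e+ (e+^2 = +1) and e- (e-^2 = -1), from which the null vectors e0, einf are built.
Number of generators m = 5 + 2 = 7.
dim Cl(p,q) = 2^m = 2^7 = 128


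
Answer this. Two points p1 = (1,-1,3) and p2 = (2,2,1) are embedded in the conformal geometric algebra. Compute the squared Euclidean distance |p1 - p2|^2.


p1 - p2 = (-1, -3, 2)
|p1 - p2|^2 = (-1)^2 + (-3)^2 + 2^2
= 1 + 9 + 4
= 14


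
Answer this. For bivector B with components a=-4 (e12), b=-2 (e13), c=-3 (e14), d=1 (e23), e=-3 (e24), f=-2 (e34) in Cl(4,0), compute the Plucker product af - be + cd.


Plucker relation: af - be + cd
a*f = (-4)*(-2) = 8
b*e = (-2)*(-3) = 6
c*d = (-3)*1 = -3
af - be + cd = 8 - 6 + (-3)
= -1


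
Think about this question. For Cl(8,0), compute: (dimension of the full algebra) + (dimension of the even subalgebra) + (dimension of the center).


n = 8 + 0 = 8
Total dim = 2^8 = 256
Even subalgebra dim = 2^7 = 128
n is even, so center dim = 1
Sum = 256 + 128 + 1 = 385


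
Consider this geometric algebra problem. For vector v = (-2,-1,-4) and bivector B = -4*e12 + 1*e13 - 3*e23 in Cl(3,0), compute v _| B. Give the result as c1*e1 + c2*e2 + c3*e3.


Left contraction v _| B = <vB>_1 (grade-1 part of the geometric product vB).
Using e1_|e12 = e2, e2_|e12 = -e1, e1_|e13 = e3, e3_|e13 = -e1, e2_|e23 = e3, e3_|e23 = -e2:
e1 coeff: -v2*b12 - v3*b13 = -(-1)*(-4) - (-4)*(1) = 0
e2 coeff: v1*b12 - v3*b23 = (-2)*(-4) - (-4)*(-3) = -4
e3 coeff: v1*b13 + v2*b23 = (-2)*(1) + (-1)*(-3) = 1
v _| B = 0*e1 - 4*e2 + 1*e3


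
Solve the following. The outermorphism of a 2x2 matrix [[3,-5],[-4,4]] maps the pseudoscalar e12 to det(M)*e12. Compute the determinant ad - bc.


The outermorphism of a linear map f sends e1^e2 to f(e1)^f(e2).
f(e1) = 3*e1 - 4*e2
f(e2) = -5*e1 + 4*e2
f(e1) ^ f(e2) = (3*e1 - 4*e2) ^ (-5*e1 + 4*e2)
= 3*4*e12 + (-4)*(-5)*e21
= (12 - 20)*e12
= -8*e12
Coefficient = -8


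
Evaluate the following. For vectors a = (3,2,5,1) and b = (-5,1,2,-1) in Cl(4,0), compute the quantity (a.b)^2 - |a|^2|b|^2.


a . b = 3*(-5) + 2*1 + 5*2 + 1*(-1)
= -15 + 2 + 10 + (-1) = -4
|a|^2 = 3^2 + 2^2 + 5^2 + 1^2 = 39
|b|^2 = (-5)^2 + 1^2 + 2^2 + (-1)^2 = 31
(a.b)^2 = (-4)^2 = 16
|a|^2 * |b|^2 = 39 * 31 = 1209
Result = 16 - 1209 = -1193


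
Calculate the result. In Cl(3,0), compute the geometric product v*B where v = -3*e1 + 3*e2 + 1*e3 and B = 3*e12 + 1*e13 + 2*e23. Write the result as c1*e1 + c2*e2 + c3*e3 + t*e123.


vB has grade-1 (vector) and grade-3 (trivector) parts: vB = (v _| B) + (v ^ B).
Vector part <vB>_1:
  e1: -v2*b12 - v3*b13 = -(3)*(3) - (1)*(1) = -10
  e2: v1*b12 - v3*b23 = (-3)*(3) - (1)*(2) = -11
  e3: v1*b13 + v2*b23 = (-3)*(1) + (3)*(2) = 3
Trivector part <vB>_3:
  e123: v1*b23 - v2*b13 + v3*b12 = (-3)*(2) - (3)*(1) + (1)*(3) = -6
vB = -10*e1 - 11*e2 + 3*e3 - 6*e123


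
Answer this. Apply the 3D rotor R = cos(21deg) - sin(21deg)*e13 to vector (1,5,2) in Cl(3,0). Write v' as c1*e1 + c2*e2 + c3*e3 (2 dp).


Rotor R = cos(21deg) - sin(21deg)*e13
Rotation angle theta = 2 * 21 = 42 degrees in the e13 plane (e1 -> e3).
The component perpendicular to the plane (e2) is invariant: v'_2 = v2 = 5.00
cos(42deg) = 0.7431, sin(42deg) = 0.6691
v'_1 = v1*cos(theta) - v3*sin(theta) = 1*0.7431 - 2*0.6691 = -0.60
v'_3 = v1*sin(theta) + v3*cos(theta) = 1*0.6691 + 2*0.7431 = 2.16
v' = -0.60*e1 + 5.00*e2 + 2.16*e3


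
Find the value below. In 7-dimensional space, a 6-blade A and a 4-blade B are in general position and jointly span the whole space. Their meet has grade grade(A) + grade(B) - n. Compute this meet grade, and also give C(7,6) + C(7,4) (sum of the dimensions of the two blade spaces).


Meet grade = grade(A) + grade(B) - n
= 6 + 4 - 7 = 3
C(7,6) = 7
C(7,4) = 35
dim_A + dim_B = 7 + 35 = 42


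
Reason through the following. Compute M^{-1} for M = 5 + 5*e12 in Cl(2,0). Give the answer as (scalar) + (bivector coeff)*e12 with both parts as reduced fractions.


M = 5 + 5*e12, where e12^2 = -1.
Since M commutes with its reverse ~M = a - b*e12, M * ~M = a^2 - b^2*e12^2 = a^2 + b^2.
So M^{-1} = ~M / (a^2 + b^2) = (a - b*e12)/(a^2 + b^2).
a^2 + b^2 = 25 + 25 = 50
Scalar part = 5/50 = 1/10
Bivector coeff = -5/50 = -1/10
M^{-1} = 1/10 - 1/10*e12


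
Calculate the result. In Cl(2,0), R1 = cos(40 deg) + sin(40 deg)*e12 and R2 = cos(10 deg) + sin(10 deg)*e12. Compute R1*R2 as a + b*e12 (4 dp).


Same-plane rotors commute and their half-angles add:
R1*R2 = cos(a1 + a2) + sin(a1 + a2)*e12.
a1 + a2 = 40 + 10 = 50 deg
cos(50 deg) = 0.6428
sin(50 deg) = 0.7660
R1*R2 = 0.6428 + 0.7660*e12


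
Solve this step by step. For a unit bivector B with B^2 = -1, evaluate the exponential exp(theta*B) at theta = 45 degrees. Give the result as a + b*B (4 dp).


For a unit bivector B with B^2 = -1, the exponential series gives
e^(theta*B) = cos(theta) + sin(theta)*B (the GA analogue of Euler's formula).
theta = 45 degrees = 0.785398 rad
cos(45 deg) = 0.7071
sin(45 deg) = 0.7071
exp(theta*B) = 0.7071 + 0.7071*B


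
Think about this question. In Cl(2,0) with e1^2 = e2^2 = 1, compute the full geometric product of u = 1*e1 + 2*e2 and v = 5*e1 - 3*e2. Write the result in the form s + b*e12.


Expand: (1*e1 + 2*e2)(5*e1 - 3*e2)
= 1*5*e1e1 + 1*(-3)*e1e2 + 2*5*e2e1 + 2*(-3)*e2e2
Using e1^2 = e2^2 = 1, e2e1 = -e1e2:
Scalar part s = 1*5 + 2*(-3) = 5 + (-6) = -1
Bivector part b = 1*(-3) - 2*5 = -3 - 10 = -13
uv = -1 - 13*e12


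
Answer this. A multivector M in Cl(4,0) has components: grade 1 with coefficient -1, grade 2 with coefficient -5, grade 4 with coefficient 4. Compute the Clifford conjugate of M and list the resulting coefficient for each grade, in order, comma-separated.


Clifford conjugate sign for grade k: (-1)^(k(k+1)/2)
Grade 1: (-1)^(1*2/2) = (-1)^1 = -1, coeff -1 -> 1
Grade 2: (-1)^(2*3/2) = (-1)^3 = -1, coeff -5 -> 5
Grade 4: (-1)^(4*5/2) = (-1)^10 = 1, coeff 4 -> 4
Conjugated coefficients: 1, 5, 4


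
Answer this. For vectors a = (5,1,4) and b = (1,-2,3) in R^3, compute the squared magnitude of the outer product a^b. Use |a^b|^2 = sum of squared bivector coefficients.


a wedge b = (a1*b2 - a2*b1)*e12 + (a1*b3 - a3*b1)*e13 + (a2*b3 - a3*b2)*e23
e12 coeff: 5*(-2) - 1*1 = -10 - 1 = -11
e13 coeff: 5*3 - 4*1 = 15 - 4 = 11
e23 coeff: 1*3 - 4*(-2) = 3 - (-8) = 11
|a wedge b|^2 = (-11)^2 + 11^2 + 11^2
= 121 + 121 + 121
= 363


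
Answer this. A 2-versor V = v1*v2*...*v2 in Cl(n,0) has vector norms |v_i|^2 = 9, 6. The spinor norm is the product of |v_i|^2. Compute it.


Spinor norm N(V) = |v1|^2 * |v2|^2 * ... * |v2|^2
= 9 * 6
Running product: 9, 54
N(V) = 54


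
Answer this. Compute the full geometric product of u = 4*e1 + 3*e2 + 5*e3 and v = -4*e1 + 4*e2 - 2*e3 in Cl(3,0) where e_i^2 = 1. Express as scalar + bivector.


In Cl(3,0): e_i^2 = 1, e_ie_j = -e_je_i for i != j.
Scalar part = u . v = 4*(-4) + 3*4 + 5*(-2)
= -16 + 12 + (-10) = -14
e12 coeff = 4*4 - 3*(-4) = 16 - (-12) = 28
e13 coeff = 4*(-2) - 5*(-4) = -8 - (-20) = 12
e23 coeff = 3*(-2) - 5*4 = -6 - 20 = -26
uv = -14 + 28*e12 + 12*e13 - 26*e23


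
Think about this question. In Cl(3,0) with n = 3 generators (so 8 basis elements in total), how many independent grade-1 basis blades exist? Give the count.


Number of grade-k basis blades in Cl(p,q) with n = p + q is C(n, k).
n = 3 + 0 = 3
C(3, 1) = 3! / (1! * 2!)
= 6 / (1 * 2)
= 3


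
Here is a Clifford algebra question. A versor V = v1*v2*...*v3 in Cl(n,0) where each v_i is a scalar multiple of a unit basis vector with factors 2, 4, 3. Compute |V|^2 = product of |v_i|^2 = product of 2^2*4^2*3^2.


Each vector v_i has |v_i|^2 = s_i^2
Squared scales: 2^2 = 4, 4^2 = 16, 3^2 = 9
|V|^2 = 4 * 16 * 9
= 576


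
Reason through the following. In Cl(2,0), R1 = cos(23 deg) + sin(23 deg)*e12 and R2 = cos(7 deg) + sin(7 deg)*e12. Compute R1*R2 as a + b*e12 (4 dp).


Same-plane rotors commute and their half-angles add:
R1*R2 = cos(a1 + a2) + sin(a1 + a2)*e12.
a1 + a2 = 23 + 7 = 30 deg
cos(30 deg) = 0.8660
sin(30 deg) = 0.5000
R1*R2 = 0.8660 + 0.5000*e12


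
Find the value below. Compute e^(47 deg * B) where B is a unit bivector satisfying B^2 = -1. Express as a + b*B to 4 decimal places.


For a unit bivector B with B^2 = -1, the exponential series gives
e^(theta*B) = cos(theta) + sin(theta)*B (the GA analogue of Euler's formula).
theta = 47 degrees = 0.820305 rad
cos(47 deg) = 0.6820
sin(47 deg) = 0.7314
exp(theta*B) = 0.6820 + 0.7314*B


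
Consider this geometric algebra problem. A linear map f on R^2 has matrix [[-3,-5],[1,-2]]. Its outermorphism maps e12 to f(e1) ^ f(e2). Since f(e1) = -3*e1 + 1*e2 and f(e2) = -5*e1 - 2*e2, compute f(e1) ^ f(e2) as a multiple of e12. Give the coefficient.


The outermorphism of a linear map f sends e1^e2 to f(e1)^f(e2).
f(e1) = -3*e1 + 1*e2
f(e2) = -5*e1 - 2*e2
f(e1) ^ f(e2) = (-3*e1 + 1*e2) ^ (-5*e1 - 2*e2)
= (-3)*(-2)*e12 + 1*(-5)*e21
= (6 - (-5))*e12
= 11*e12
Coefficient = 11


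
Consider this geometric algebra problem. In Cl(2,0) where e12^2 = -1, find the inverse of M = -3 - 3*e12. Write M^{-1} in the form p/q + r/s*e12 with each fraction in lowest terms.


M = -3 - 3*e12, where e12^2 = -1.
Since M commutes with its reverse ~M = a - b*e12, M * ~M = a^2 - b^2*e12^2 = a^2 + b^2.
So M^{-1} = ~M / (a^2 + b^2) = (a - b*e12)/(a^2 + b^2).
a^2 + b^2 = 9 + 9 = 18
Scalar part = -3/18 = -1/6
Bivector coeff = 3/18 = 1/6
M^{-1} = -1/6 + 1/6*e12


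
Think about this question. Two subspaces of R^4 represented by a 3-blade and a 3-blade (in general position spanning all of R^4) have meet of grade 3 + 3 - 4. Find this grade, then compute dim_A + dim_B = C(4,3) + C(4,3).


Meet grade = grade(A) + grade(B) - n
= 3 + 3 - 4 = 2
C(4,3) = 4
C(4,3) = 4
dim_A + dim_B = 4 + 4 = 8


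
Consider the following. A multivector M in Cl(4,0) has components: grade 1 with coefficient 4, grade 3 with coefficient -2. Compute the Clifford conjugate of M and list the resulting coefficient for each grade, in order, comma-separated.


Clifford conjugate sign for grade k: (-1)^(k(k+1)/2)
Grade 1: (-1)^(1*2/2) = (-1)^1 = -1, coeff 4 -> -4
Grade 3: (-1)^(3*4/2) = (-1)^6 = 1, coeff -2 -> -2
Conjugated coefficients: -4, -2


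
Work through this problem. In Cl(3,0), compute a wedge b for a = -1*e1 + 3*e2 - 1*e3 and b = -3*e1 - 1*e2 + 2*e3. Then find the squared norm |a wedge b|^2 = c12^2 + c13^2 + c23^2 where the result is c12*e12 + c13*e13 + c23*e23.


a wedge b = (a1*b2 - a2*b1)*e12 + (a1*b3 - a3*b1)*e13 + (a2*b3 - a3*b2)*e23
e12 coeff: (-1)*(-1) - 3*(-3) = 1 - (-9) = 10
e13 coeff: (-1)*2 - (-1)*(-3) = -2 - 3 = -5
e23 coeff: 3*2 - (-1)*(-1) = 6 - 1 = 5
|a wedge b|^2 = 10^2 + (-5)^2 + 5^2
= 100 + 25 + 25
= 150


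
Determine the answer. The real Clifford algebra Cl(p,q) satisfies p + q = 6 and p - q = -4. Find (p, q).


We need p + q = 6 and p - q = -4.
Adding: 2p = 6 + (-4) = 2, so p = 1.
Then q = 6 - 1 = 5.
(p, q) = (1, 5)


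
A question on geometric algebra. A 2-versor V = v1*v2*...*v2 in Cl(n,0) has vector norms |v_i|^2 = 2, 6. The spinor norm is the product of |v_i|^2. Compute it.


Spinor norm N(V) = |v1|^2 * |v2|^2 * ... * |v2|^2
= 2 * 6
Running product: 2, 12
N(V) = 12


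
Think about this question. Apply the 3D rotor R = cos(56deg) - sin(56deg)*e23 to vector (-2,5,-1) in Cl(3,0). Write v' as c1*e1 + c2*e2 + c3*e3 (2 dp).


Rotor R = cos(56deg) - sin(56deg)*e23
Rotation angle theta = 2 * 56 = 112 degrees in the e23 plane (e2 -> e3).
The component perpendicular to the plane (e1) is invariant: v'_1 = v1 = -2.00
cos(112deg) = -0.3746, sin(112deg) = 0.9272
v'_2 = v2*cos(theta) - v3*sin(theta) = 5*(-0.3746) - (-1)*0.9272 = -0.95
v'_3 = v2*sin(theta) + v3*cos(theta) = 5*0.9272 + (-1)*(-0.3746) = 5.01
v' = -2.00*e1 - 0.95*e2 + 5.01*e3


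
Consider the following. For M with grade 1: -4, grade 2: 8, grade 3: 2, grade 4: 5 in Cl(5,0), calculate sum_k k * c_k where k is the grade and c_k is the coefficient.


Grade-weighted sum = sum of grade_k * coefficient_k
1*(-4) = -4
2*8 = 16
3*2 = 6
4*5 = 20
Total = -4 + 16 + 6 + 20 = 38


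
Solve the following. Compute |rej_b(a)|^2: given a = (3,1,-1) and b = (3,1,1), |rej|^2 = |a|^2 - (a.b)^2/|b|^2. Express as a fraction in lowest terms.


|a|^2 = 3^2 + 1^2 + (-1)^2 = 11
|b|^2 = 3^2 + 1^2 + 1^2 = 11
a . b = 3*3 + 1*1 + (-1)*1 = 9
(a.b)^2 = 9^2 = 81
|rej|^2 = 11 - 81/11
= (121 - 81)/11
= 40/11
In lowest terms: 40/11


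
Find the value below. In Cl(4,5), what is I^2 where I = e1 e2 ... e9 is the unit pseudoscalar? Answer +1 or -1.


The pseudoscalar I = e1...e_n (product of all n generators) of Cl(p,q) satisfies I^2 = (-1)^(q + n(n-1)/2).
p = 4, q = 5, n = p + q = 9
n(n-1)/2 = 9 * 8 / 2 = 36
Exponent = q + n(n-1)/2 = 5 + 36 = 41
I^2 = (-1)^41 = -1


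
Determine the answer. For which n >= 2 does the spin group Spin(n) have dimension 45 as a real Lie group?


dim Spin(n) = dim so(n) = n(n-1)/2.
Solve n(n-1)/2 = 45, i.e. n^2 - n - 90 = 0.
Discriminant = 1 + 8*45 = 361
n = (1 + sqrt(361))/2 = (1 + 19)/2 = 10


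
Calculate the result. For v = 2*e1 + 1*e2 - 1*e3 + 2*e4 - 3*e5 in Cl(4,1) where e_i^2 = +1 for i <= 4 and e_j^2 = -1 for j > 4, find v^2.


v^2 = sum of c_i^2 * e_i^2
Positive signature terms (e_i^2 = +1): 2^2 + 1^2 + (-1)^2 + 2^2 = 10
Negative signature terms (e_j^2 = -1): (-3)^2 = 9
v^2 = 10 - 9 = 1


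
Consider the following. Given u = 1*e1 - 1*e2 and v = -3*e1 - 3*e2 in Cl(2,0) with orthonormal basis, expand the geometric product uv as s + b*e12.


Expand: (1*e1 - 1*e2)(-3*e1 - 3*e2)
= 1*(-3)*e1e1 + 1*(-3)*e1e2 + (-1)*(-3)*e2e1 + (-1)*(-3)*e2e2
Using e1^2 = e2^2 = 1, e2e1 = -e1e2:
Scalar part s = 1*(-3) + (-1)*(-3) = -3 + 3 = 0
Bivector part b = 1*(-3) - (-1)*(-3) = -3 - 3 = -6
uv = 0 - 6*e12


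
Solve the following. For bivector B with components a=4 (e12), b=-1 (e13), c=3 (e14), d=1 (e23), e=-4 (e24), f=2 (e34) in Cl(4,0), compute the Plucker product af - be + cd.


Plucker relation: af - be + cd
a*f = 4*2 = 8
b*e = (-1)*(-4) = 4
c*d = 3*1 = 3
af - be + cd = 8 - 4 + 3
= 7


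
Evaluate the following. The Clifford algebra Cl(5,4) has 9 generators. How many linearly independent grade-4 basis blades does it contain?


Number of grade-k basis blades in Cl(p,q) with n = p + q is C(n, k).
n = 5 + 4 = 9
C(9, 4) = 9! / (4! * 5!)
= 362880 / (24 * 120)
= 126


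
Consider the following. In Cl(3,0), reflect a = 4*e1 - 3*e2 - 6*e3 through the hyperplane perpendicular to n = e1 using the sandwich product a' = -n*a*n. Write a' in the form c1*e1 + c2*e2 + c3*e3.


Reflection formula: a' = -n*a*n, with n = e1 (unit vector, n^2 = 1).
For reflection through hyperplane perp to e1:
The component along e1 flips sign, others stay.
a = (4, -3, -6)
a' = (-4, -3, -6)
a' = -4*e1 - 3*e2 - 6*e3


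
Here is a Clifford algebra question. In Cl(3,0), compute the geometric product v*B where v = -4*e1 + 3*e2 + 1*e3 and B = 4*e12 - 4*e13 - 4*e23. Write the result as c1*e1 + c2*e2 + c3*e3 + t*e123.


vB has grade-1 (vector) and grade-3 (trivector) parts: vB = (v _| B) + (v ^ B).
Vector part <vB>_1:
  e1: -v2*b12 - v3*b13 = -(3)*(4) - (1)*(-4) = -8
  e2: v1*b12 - v3*b23 = (-4)*(4) - (1)*(-4) = -12
  e3: v1*b13 + v2*b23 = (-4)*(-4) + (3)*(-4) = 4
Trivector part <vB>_3:
  e123: v1*b23 - v2*b13 + v3*b12 = (-4)*(-4) - (3)*(-4) + (1)*(4) = 32
vB = -8*e1 - 12*e2 + 4*e3 + 32*e123


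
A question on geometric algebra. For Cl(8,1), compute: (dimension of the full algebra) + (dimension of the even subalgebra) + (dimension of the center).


n = 8 + 1 = 9
Total dim = 2^9 = 512
Even subalgebra dim = 2^8 = 256
n is odd, so center dim = 2
Sum = 512 + 256 + 2 = 770


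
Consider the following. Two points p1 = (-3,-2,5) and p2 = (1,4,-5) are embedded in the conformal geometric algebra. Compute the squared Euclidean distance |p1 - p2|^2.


p1 - p2 = (-4, -6, 10)
|p1 - p2|^2 = (-4)^2 + (-6)^2 + 10^2
= 16 + 36 + 100
= 152


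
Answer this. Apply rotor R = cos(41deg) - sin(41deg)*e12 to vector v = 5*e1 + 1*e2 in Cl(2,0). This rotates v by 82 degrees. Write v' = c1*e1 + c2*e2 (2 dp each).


Rotor R = cos(41deg) - sin(41deg)*e12
Rotation angle theta = 2 * 41 = 82 degrees
v' = R*v*~R rotates v by theta.
cos(82deg) = 0.1392, sin(82deg) = 0.9903
v'_1 = 5*cos(82deg) - 1*sin(82deg)
= 5*0.1392 - 1*0.9903
= -0.29
v'_2 = 5*sin(82deg) + 1*cos(82deg)
= 5*0.9903 + 1*0.1392
= 5.09
v' = -0.29*e1 + 5.09*e2


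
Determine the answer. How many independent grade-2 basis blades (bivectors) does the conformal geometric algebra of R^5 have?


The conformal model of R^5 uses Cl(6,1) with m = 5 + 2 = 7 generators.
Number of grade-2 blades = C(m, 2) = C(7, 2)
= 7*6/2 = 21


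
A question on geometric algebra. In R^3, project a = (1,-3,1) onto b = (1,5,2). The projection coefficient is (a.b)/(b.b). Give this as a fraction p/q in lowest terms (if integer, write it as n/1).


Projection coefficient = (a . b) / (b . b)
a . b = 1*1 + (-3)*5 + 1*2
= 1 + (-15) + 2 = -12
b . b = 1^2 + 5^2 + 2^2
= 1 + 25 + 4 = 30
Coefficient = -12/30
In lowest terms: -2/5


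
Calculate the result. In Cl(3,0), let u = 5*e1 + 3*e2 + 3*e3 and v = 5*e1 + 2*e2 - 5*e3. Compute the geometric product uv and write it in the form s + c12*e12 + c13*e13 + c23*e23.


In Cl(3,0): e_i^2 = 1, e_ie_j = -e_je_i for i != j.
Scalar part = u . v = 5*5 + 3*2 + 3*(-5)
= 25 + 6 + (-15) = 16
e12 coeff = 5*2 - 3*5 = 10 - 15 = -5
e13 coeff = 5*(-5) - 3*5 = -25 - 15 = -40
e23 coeff = 3*(-5) - 3*2 = -15 - 6 = -21
uv = 16 - 5*e12 - 40*e13 - 21*e23
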